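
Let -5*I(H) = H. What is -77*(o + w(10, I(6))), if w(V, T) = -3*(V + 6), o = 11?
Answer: 2849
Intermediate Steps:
I(H) = -H/5
w(V, T) = -18 - 3*V (w(V, T) = -3*(6 + V) = -18 - 3*V)
-77*(o + w(10, I(6))) = -77*(11 + (-18 - 3*10)) = -77*(11 + (-18 - 30)) = -77*(11 - 48) = -77*(-37) = 2849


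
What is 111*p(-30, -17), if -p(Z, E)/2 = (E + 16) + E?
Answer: 3996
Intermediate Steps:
p(Z, E) = -32 - 4*E (p(Z, E) = -2*((E + 16) + E) = -2*((16 + E) + E) = -2*(16 + 2*E) = -32 - 4*E)
111*p(-30, -17) = 111*(-32 - 4*(-17)) = 111*(-32 + 68) = 111*36 = 3996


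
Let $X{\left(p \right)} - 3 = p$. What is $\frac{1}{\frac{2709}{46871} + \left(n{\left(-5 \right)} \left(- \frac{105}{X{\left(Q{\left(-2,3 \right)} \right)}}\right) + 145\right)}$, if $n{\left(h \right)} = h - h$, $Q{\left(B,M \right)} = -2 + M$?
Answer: $\frac{46871}{6799004} \approx 0.0068938$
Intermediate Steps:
$X{\left(p \right)} = 3 + p$
$n{\left(h \right)} = 0$
$\frac{1}{\frac{2709}{46871} + \left(n{\left(-5 \right)} \left(- \frac{105}{X{\left(Q{\left(-2,3 \right)} \right)}}\right) + 145\right)} = \frac{1}{\frac{2709}{46871} + \left(0 \left(- \frac{105}{3 + \left(-2 + 3\right)}\right) + 145\right)} = \frac{1}{2709 \cdot \frac{1}{46871} + \left(0 \left(- \frac{105}{3 + 1}\right) + 145\right)} = \frac{1}{\frac{2709}{46871} + \left(0 \left(- \frac{105}{4}\right) + 145\right)} = \frac{1}{\frac{2709}{46871} + \left(0 + 145\right)} = \frac{1}{\frac{2709}{46871} + 145} = \frac{1}{\frac{6799004}{46871}} = \frac{46871}{6799004}$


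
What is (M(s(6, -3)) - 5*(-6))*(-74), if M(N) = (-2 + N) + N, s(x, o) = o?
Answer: -1628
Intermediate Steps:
M(N) = -2 + 2*N
(M(s(6, -3)) - 5*(-6))*(-74) = ((-2 + 2*(-3)) - 5*(-6))*(-74) = ((-2 - 6) + 30)*(-74) = (-8 + 30)*(-74) = 22*(-74) = -1628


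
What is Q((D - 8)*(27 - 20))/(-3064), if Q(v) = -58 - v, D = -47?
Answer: -327/3064 ≈ -0.10672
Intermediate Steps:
Q((D - 8)*(27 - 20))/(-3064) = (-58 - (-47 - 8)*(27 - 20))/(-3064) = (-58 - (-55)*7)*(-1/3064) = (-58 - 1*(-385))*(-1/3064) = (-58 + 385)*(-1/3064) = 327*(-1/3064) = -327/3064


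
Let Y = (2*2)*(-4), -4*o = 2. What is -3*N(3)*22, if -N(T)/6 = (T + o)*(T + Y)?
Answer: -12870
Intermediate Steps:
o = -½ (o = -¼*2 = -½ ≈ -0.50000)
Y = -16 (Y = 4*(-4) = -16)
N(T) = -6*(-16 + T)*(-½ + T) (N(T) = -6*(T - ½)*(T - 16) = -6*(-½ + T)*(-16 + T) = -6*(-16 + T)*(-½ + T))
-3*N(3)*22 = -3*(-48 - 6*3² + 99*3)*22 = -3*(-48 - 6*9 + 297)*22 = -3*(-48 - 54 + 297)*22 = -3*195*22 = -585*22 = -12870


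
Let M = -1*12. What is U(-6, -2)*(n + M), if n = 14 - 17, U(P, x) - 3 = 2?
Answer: -75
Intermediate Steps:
U(P, x) = 5 (U(P, x) = 3 + 2 = 5)
M = -12
n = -3
U(-6, -2)*(n + M) = 5*(-3 - 12) = 5*(-15) = -75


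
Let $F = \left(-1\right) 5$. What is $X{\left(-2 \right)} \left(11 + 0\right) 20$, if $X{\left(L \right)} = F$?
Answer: $-1100$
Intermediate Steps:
$F = -5$
$X{\left(L \right)} = -5$
$X{\left(-2 \right)} \left(11 + 0\right) 20 = - 5 \left(11 + 0\right) 20 = \left(-5\right) 11 \cdot 20 = \left(-55\right) 20 = -1100$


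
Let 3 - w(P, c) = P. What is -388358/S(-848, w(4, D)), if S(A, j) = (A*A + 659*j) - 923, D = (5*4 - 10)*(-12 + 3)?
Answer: -194179/358761 ≈ -0.54125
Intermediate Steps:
D = -90 (D = (20 - 10)*(-9) = 10*(-9) = -90)
w(P, c) = 3 - P
S(A, j) = -923 + A**2 + 659*j (S(A, j) = (A**2 + 659*j) - 923 = -923 + A**2 + 659*j)
-388358/S(-848, w(4, D)) = -388358/(-923 + (-848)**2 + 659*(3 - 1*4)) = -388358/(-923 + 719104 + 659*(3 - 4)) = -388358/(-923 + 719104 + 659*(-1)) = -388358/(-923 + 719104 - 659) = -388358/717522 = -388358*1/717522 = -194179/358761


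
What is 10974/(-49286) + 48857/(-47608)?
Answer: -1465208147/1173203944 ≈ -1.2489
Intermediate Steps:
10974/(-49286) + 48857/(-47608) = 10974*(-1/49286) + 48857*(-1/47608) = -5487/24643 - 48857/47608 = -1465208147/1173203944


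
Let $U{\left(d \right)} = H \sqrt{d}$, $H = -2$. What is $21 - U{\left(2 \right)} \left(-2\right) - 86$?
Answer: $-86 - 84 \sqrt{2} \approx -204.79$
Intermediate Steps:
$U{\left(d \right)} = - 2 \sqrt{d}$
$21 - U{\left(2 \right)} \left(-2\right) - 86 = 21 - \left(-2\right) \sqrt{2} \left(-2\right) - 86 = 21 \cdot 2 \sqrt{2} \left(-2\right) - 86 = 21 \left(- 4 \sqrt{2}\right) - 86 = - 84 \sqrt{2} - 86 = -86 - 84 \sqrt{2}$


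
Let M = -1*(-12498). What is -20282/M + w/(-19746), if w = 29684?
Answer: -64289917/20565459 ≈ -3.1261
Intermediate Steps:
M = 12498
-20282/M + w/(-19746) = -20282/12498 + 29684/(-19746) = -20282*1/12498 + 29684*(-1/19746) = -10141/6249 - 14842/9873 = -64289917/20565459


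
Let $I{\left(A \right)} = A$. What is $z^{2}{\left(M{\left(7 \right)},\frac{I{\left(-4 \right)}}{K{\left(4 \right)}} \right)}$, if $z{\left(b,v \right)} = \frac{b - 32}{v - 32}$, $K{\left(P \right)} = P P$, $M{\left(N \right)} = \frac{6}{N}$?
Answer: $\frac{760384}{815409} \approx 0.93252$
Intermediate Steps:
$K{\left(P \right)} = P^{2}$
$z{\left(b,v \right)} = \frac{-32 + b}{-32 + v}$
$z^{2}{\left(M{\left(7 \right)},\frac{I{\left(-4 \right)}}{K{\left(4 \right)}} \right)} = \left(\frac{-32 + \frac{6}{7}}{-32 - \frac{4}{4^{2}}}\right)^{2} = \left(\frac{-32 + 6 \cdot \frac{1}{7}}{-32 - \frac{4}{16}}\right)^{2} = \left(\frac{-32 + \frac{6}{7}}{-32 - \frac{1}{4}}\right)^{2} = \left(\frac{1}{-32 - \frac{1}{4}} \left(- \frac{218}{7}\right)\right)^{2} = \left(\frac{1}{- \frac{129}{4}} \left(- \frac{218}{7}\right)\right)^{2} = \left(\left(- \frac{4}{129}\right) \left(- \frac{218}{7}\right)\right)^{2} = \left(\frac{872}{903}\right)^{2} = \frac{760384}{815409}$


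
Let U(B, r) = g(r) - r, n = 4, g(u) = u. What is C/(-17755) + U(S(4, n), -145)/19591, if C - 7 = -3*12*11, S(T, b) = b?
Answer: 389/17755 ≈ 0.021909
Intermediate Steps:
U(B, r) = 0 (U(B, r) = r - r = 0)
C = -389 (C = 7 - 3*12*11 = 7 - 36*11 = 7 - 396 = -389)
C/(-17755) + U(S(4, n), -145)/19591 = -389/(-17755) + 0/19591 = -389*(-1/17755) + 0*(1/19591) = 389/17755 + 0 = 389/17755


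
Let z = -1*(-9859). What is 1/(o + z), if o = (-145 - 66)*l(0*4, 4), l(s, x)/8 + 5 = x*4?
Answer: -1/8709 ≈ -0.00011482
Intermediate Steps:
z = 9859
l(s, x) = -40 + 32*x (l(s, x) = -40 + 8*(x*4) = -40 + 8*(4*x) = -40 + 32*x)
o = -18568 (o = (-145 - 66)*(-40 + 32*4) = -211*(-40 + 128) = -211*88 = -18568)
1/(o + z) = 1/(-18568 + 9859) = 1/(-8709) = -1/8709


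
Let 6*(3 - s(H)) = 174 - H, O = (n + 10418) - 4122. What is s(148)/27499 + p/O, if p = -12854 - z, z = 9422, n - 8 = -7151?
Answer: 1837699784/69874959 ≈ 26.300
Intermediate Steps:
n = -7143 (n = 8 - 7151 = -7143)
O = -847 (O = (-7143 + 10418) - 4122 = 3275 - 4122 = -847)
s(H) = -26 + H/6 (s(H) = 3 - (174 - H)/6 = 3 + (-29 + H/6) = -26 + H/6)
p = -22276 (p = -12854 - 1*9422 = -12854 - 9422 = -22276)
s(148)/27499 + p/O = (-26 + (⅙)*148)/27499 - 22276/(-847) = (-26 + 74/3)*(1/27499) - 22276*(-1/847) = -4/3*1/27499 + 22276/847 = -4/82497 + 22276/847 = 1837699784/69874959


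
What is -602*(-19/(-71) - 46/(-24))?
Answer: -560161/426 ≈ -1314.9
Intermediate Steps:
-602*(-19/(-71) - 46/(-24)) = -602*(-19*(-1/71) - 46*(-1/24)) = -602*(19/71 + 23/12) = -602*1861/852 = -560161/426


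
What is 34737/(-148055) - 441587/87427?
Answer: -68416114984/12944004485 ≈ -5.2855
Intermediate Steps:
34737/(-148055) - 441587/87427 = 34737*(-1/148055) - 441587*1/87427 = -34737/148055 - 441587/87427 = -68416114984/12944004485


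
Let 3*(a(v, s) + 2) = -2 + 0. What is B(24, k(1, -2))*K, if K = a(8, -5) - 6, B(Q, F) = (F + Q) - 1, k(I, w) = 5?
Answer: -728/3 ≈ -242.67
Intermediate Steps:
a(v, s) = -8/3 (a(v, s) = -2 + (-2 + 0)/3 = -2 + (⅓)*(-2) = -2 - ⅔ = -8/3)
B(Q, F) = -1 + F + Q
K = -26/3 (K = -8/3 - 6 = -26/3 ≈ -8.6667)
B(24, k(1, -2))*K = (-1 + 5 + 24)*(-26/3) = 28*(-26/3) = -728/3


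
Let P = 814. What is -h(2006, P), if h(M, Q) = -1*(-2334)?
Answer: -2334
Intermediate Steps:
h(M, Q) = 2334
-h(2006, P) = -1*2334 = -2334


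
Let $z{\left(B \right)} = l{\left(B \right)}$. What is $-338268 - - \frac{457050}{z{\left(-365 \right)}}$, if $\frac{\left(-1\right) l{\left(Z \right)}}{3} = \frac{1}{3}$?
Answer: $-795318$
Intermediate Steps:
$l{\left(Z \right)} = -1$ ($l{\left(Z \right)} = - \frac{3}{3} = \left(-3\right) \frac{1}{3} = -1$)
$z{\left(B \right)} = -1$
$-338268 - - \frac{457050}{z{\left(-365 \right)}} = -338268 - - \frac{457050}{-1} = -338268 - \left(-457050\right) \left(-1\right) = -338268 - 457050 = -795318$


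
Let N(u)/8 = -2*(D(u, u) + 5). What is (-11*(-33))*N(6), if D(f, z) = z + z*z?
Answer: -272976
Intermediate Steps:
D(f, z) = z + z²
N(u) = -80 - 16*u*(1 + u) (N(u) = 8*(-2*(u*(1 + u) + 5)) = 8*(-2*(5 + u*(1 + u))) = 8*(-10 - 2*u*(1 + u)) = -80 - 16*u*(1 + u))
(-11*(-33))*N(6) = (-11*(-33))*(-80 - 16*6*(1 + 6)) = 363*(-80 - 16*6*7) = 363*(-80 - 672) = 363*(-752) = -272976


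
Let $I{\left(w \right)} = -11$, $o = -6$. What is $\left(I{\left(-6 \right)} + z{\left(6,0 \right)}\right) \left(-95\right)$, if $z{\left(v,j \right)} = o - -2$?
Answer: $1425$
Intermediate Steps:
$z{\left(v,j \right)} = -4$ ($z{\left(v,j \right)} = -6 - -2 = -6 + 2 = -4$)
$\left(I{\left(-6 \right)} + z{\left(6,0 \right)}\right) \left(-95\right) = \left(-11 - 4\right) \left(-95\right) = \left(-15\right) \left(-95\right) = 1425$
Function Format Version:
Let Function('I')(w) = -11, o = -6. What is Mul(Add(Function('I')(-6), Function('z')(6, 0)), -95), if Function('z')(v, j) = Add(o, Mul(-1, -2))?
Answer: 1425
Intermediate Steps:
Function('z')(v, j) = -4 (Function('z')(v, j) = Add(-6, Mul(-1, -2)) = Add(-6, 2) = -4)
Mul(Add(Function('I')(-6), Function('z')(6, 0)), -95) = Mul(Add(-11, -4), -95) = Mul(-15, -95) = 1425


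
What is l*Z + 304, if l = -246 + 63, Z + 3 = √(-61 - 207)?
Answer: 853 - 366*I*√67 ≈ 853.0 - 2995.8*I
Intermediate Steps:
Z = -3 + 2*I*√67 (Z = -3 + √(-61 - 207) = -3 + √(-268) = -3 + 2*I*√67 ≈ -3.0 + 16.371*I)
l = -183
l*Z + 304 = -183*(-3 + 2*I*√67) + 304 = (549 - 366*I*√67) + 304 = 853 - 366*I*√67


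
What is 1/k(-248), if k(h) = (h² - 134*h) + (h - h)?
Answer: 1/94736 ≈ 1.0556e-5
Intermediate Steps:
k(h) = h² - 134*h (k(h) = (h² - 134*h) + 0 = h² - 134*h)
1/k(-248) = 1/(-248*(-134 - 248)) = 1/(-248*(-382)) = 1/94736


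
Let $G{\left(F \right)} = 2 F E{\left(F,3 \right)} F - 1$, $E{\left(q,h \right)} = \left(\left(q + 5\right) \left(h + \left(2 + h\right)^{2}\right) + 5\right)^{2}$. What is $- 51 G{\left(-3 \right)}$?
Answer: $-3415827$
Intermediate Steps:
$E{\left(q,h \right)} = \left(5 + \left(5 + q\right) \left(h + \left(2 + h\right)^{2}\right)\right)^{2}$ ($E{\left(q,h \right)} = \left(\left(5 + q\right) \left(h + \left(2 + h\right)^{2}\right) + 5\right)^{2} = \left(5 + \left(5 + q\right) \left(h + \left(2 + h\right)^{2}\right)\right)^{2}$)
$G{\left(F \right)} = -1 + 2 F^{2} \left(145 + 28 F\right)^{2}$ ($G{\left(F \right)} = 2 F \left(5 + 5 \cdot 3 + 5 \left(2 + 3\right)^{2} + 3 F + F \left(2 + 3\right)^{2}\right)^{2} F - 1 = 2 F \left(5 + 15 + 5 \cdot 5^{2} + 3 F + F 5^{2}\right)^{2} F - 1 = 2 F \left(5 + 15 + 5 \cdot 25 + 3 F + F 25\right)^{2} F - 1 = 2 F \left(5 + 15 + 125 + 3 F + 25 F\right)^{2} F - 1 = 2 F \left(145 + 28 F\right)^{2} F - 1 = 2 F^{2} \left(145 + 28 F\right)^{2} - 1 = -1 + 2 F^{2} \left(145 + 28 F\right)^{2}$)
$- 51 G{\left(-3 \right)} = - 51 \left(-1 + 2 \left(-3\right)^{2} \left(145 + 28 \left(-3\right)\right)^{2}\right) = - 51 \left(-1 + 2 \cdot 9 \left(145 - 84\right)^{2}\right) = - 51 \left(-1 + 2 \cdot 9 \cdot 61^{2}\right) = - 51 \left(-1 + 2 \cdot 9 \cdot 3721\right) = - 51 \left(-1 + 66978\right) = \left(-51\right) 66977 = -3415827$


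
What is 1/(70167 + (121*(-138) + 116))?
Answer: 1/53585 ≈ 1.8662e-5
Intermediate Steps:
1/(70167 + (121*(-138) + 116)) = 1/(70167 + (-16698 + 116)) = 1/(70167 - 16582) = 1/53585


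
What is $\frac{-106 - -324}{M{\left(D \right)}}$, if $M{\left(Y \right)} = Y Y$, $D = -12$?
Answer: $\frac{109}{72} \approx 1.5139$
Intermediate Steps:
$M{\left(Y \right)} = Y^{2}$
$\frac{-106 - -324}{M{\left(D \right)}} = \frac{-106 - -324}{\left(-12\right)^{2}} = \frac{-106 + 324}{144} = 218 \cdot \frac{1}{144} = \frac{109}{72}$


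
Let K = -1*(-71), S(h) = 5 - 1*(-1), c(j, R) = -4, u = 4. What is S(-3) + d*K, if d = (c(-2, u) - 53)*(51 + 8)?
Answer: -238767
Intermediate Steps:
S(h) = 6 (S(h) = 5 + 1 = 6)
d = -3363 (d = (-4 - 53)*(51 + 8) = -57*59 = -3363)
K = 71
S(-3) + d*K = 6 - 3363*71 = 6 - 238773 = -238767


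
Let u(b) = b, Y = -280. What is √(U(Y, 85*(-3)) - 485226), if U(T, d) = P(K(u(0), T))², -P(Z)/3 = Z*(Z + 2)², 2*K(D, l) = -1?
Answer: 3*I*√3450415/8 ≈ 696.57*I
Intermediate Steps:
K(D, l) = -½ (K(D, l) = (½)*(-1) = -½)
P(Z) = -3*Z*(2 + Z)² (P(Z) = -3*Z*(Z + 2)² = -3*Z*(2 + Z)²)
U(T, d) = 729/64 (U(T, d) = (-3*(-½)*(2 - ½)²)² = (-3*(-½)*(3/2)²)² = (-3*(-½)*9/4)² = (27/8)² = 729/64)
√(U(Y, 85*(-3)) - 485226) = √(729/64 - 485226) = √(-31053735/64) = 3*I*√3450415/8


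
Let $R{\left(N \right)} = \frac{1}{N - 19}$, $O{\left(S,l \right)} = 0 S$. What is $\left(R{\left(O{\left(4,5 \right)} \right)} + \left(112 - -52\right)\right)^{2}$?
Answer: $\frac{9703225}{361} \approx 26879.0$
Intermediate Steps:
$O{\left(S,l \right)} = 0$
$R{\left(N \right)} = \frac{1}{-19 + N}$
$\left(R{\left(O{\left(4,5 \right)} \right)} + \left(112 - -52\right)\right)^{2} = \left(\frac{1}{-19 + 0} + \left(112 - -52\right)\right)^{2} = \left(\frac{1}{-19} + \left(112 + 52\right)\right)^{2} = \left(- \frac{1}{19} + 164\right)^{2} = \left(\frac{3115}{19}\right)^{2} = \frac{9703225}{361}$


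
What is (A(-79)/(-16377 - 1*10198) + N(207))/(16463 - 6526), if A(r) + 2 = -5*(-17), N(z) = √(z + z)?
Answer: -83/264075775 + 3*√46/9937 ≈ 0.0020473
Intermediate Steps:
N(z) = √2*√z (N(z) = √(2*z) = √2*√z)
A(r) = 83 (A(r) = -2 - 5*(-17) = -2 + 85 = 83)
(A(-79)/(-16377 - 1*10198) + N(207))/(16463 - 6526) = (83/(-16377 - 1*10198) + √2*√207)/(16463 - 6526) = (83/(-16377 - 10198) + √2*(3*√23))/9937 = (83/(-26575) + 3*√46)*(1/9937) = (83*(-1/26575) + 3*√46)*(1/9937) = (-83/26575 + 3*√46)*(1/9937) = -83/264075775 + 3*√46/9937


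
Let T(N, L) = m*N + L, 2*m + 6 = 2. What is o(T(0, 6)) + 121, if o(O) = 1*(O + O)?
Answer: 133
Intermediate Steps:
m = -2 (m = -3 + (1/2)*2 = -3 + 1 = -2)
T(N, L) = L - 2*N (T(N, L) = -2*N + L = L - 2*N)
o(O) = 2*O (o(O) = 1*(2*O) = 2*O)
o(T(0, 6)) + 121 = 2*(6 - 2*0) + 121 = 2*(6 + 0) + 121 = 2*6 + 121 = 12 + 121 = 133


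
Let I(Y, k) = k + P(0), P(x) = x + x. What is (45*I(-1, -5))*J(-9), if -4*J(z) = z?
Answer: -2025/4 ≈ -506.25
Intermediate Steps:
J(z) = -z/4
P(x) = 2*x
I(Y, k) = k (I(Y, k) = k + 2*0 = k + 0 = k)
(45*I(-1, -5))*J(-9) = (45*(-5))*(-1/4*(-9)) = -225*9/4 = -2025/4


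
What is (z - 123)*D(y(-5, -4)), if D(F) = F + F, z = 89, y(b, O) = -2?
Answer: 136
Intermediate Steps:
D(F) = 2*F
(z - 123)*D(y(-5, -4)) = (89 - 123)*(2*(-2)) = -34*(-4) = 136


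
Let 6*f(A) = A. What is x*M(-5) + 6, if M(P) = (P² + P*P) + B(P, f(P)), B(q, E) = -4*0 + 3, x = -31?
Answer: -1637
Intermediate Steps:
f(A) = A/6
B(q, E) = 3 (B(q, E) = 0 + 3 = 3)
M(P) = 3 + 2*P² (M(P) = (P² + P*P) + 3 = (P² + P²) + 3 = 2*P² + 3 = 3 + 2*P²)
x*M(-5) + 6 = -31*(3 + 2*(-5)²) + 6 = -31*(3 + 2*25) + 6 = -31*(3 + 50) + 6 = -31*53 + 6 = -1643 + 6 = -1637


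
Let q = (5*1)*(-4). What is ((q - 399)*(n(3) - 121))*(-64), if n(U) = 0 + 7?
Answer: -3057024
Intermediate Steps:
n(U) = 7
q = -20 (q = 5*(-4) = -20)
((q - 399)*(n(3) - 121))*(-64) = ((-20 - 399)*(7 - 121))*(-64) = -419*(-114)*(-64) = 47766*(-64) = -3057024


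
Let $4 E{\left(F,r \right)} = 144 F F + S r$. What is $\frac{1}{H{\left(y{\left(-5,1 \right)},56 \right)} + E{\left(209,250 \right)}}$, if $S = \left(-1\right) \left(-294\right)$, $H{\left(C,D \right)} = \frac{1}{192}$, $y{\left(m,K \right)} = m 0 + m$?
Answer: $\frac{192}{305451073} \approx 6.2858 \cdot 10^{-7}$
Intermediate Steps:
$y{\left(m,K \right)} = m$ ($y{\left(m,K \right)} = 0 + m = m$)
$H{\left(C,D \right)} = \frac{1}{192}$
$S = 294$
$E{\left(F,r \right)} = 36 F^{2} + \frac{147 r}{2}$ ($E{\left(F,r \right)} = \frac{144 F F + 294 r}{4} = \frac{144 F^{2} + 294 r}{4} = 36 F^{2} + \frac{147 r}{2}$)
$\frac{1}{H{\left(y{\left(-5,1 \right)},56 \right)} + E{\left(209,250 \right)}} = \frac{1}{\frac{1}{192} + \left(36 \cdot 209^{2} + \frac{147}{2} \cdot 250\right)} = \frac{1}{\frac{1}{192} + \left(36 \cdot 43681 + 18375\right)} = \frac{1}{\frac{1}{192} + \left(1572516 + 18375\right)} = \frac{1}{\frac{1}{192} + 1590891} = \frac{1}{\frac{305451073}{192}} = \frac{192}{305451073}$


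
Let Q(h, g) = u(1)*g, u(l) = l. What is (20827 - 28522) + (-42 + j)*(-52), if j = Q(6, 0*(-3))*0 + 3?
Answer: -5667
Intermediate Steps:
Q(h, g) = g (Q(h, g) = 1*g = g)
j = 3 (j = (0*(-3))*0 + 3 = 0*0 + 3 = 0 + 3 = 3)
(20827 - 28522) + (-42 + j)*(-52) = (20827 - 28522) + (-42 + 3)*(-52) = -7695 - 39*(-52) = -7695 + 2028 = -5667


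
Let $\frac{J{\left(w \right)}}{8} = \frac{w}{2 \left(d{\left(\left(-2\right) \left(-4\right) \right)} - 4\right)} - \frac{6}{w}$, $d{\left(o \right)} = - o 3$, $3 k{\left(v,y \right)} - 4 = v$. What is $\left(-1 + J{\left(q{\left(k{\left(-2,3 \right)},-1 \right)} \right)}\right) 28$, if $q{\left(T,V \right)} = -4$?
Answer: $324$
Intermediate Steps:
$k{\left(v,y \right)} = \frac{4}{3} + \frac{v}{3}$
$d{\left(o \right)} = - 3 o$
$J{\left(w \right)} = - \frac{48}{w} - \frac{w}{7}$ ($J{\left(w \right)} = 8 \left(\frac{w}{2 \left(- 3 \left(\left(-2\right) \left(-4\right)\right) - 4\right)} - \frac{6}{w}\right) = 8 \left(\frac{w}{2 \left(\left(-3\right) 8 - 4\right)} - \frac{6}{w}\right) = 8 \left(\frac{w}{2 \left(-24 - 4\right)} - \frac{6}{w}\right) = 8 \left(\frac{w}{2 \left(-28\right)} - \frac{6}{w}\right) = 8 \left(\frac{w}{-56} - \frac{6}{w}\right) = 8 \left(w \left(- \frac{1}{56}\right) - \frac{6}{w}\right) = 8 \left(- \frac{w}{56} - \frac{6}{w}\right) = 8 \left(- \frac{6}{w} - \frac{w}{56}\right) = - \frac{48}{w} - \frac{w}{7}$)
$\left(-1 + J{\left(q{\left(k{\left(-2,3 \right)},-1 \right)} \right)}\right) 28 = \left(-1 - \left(- \frac{4}{7} + \frac{48}{-4}\right)\right) 28 = \left(-1 + \left(\left(-48\right) \left(- \frac{1}{4}\right) + \frac{4}{7}\right)\right) 28 = \left(-1 + \left(12 + \frac{4}{7}\right)\right) 28 = \left(-1 + \frac{88}{7}\right) 28 = \frac{81}{7} \cdot 28 = 324$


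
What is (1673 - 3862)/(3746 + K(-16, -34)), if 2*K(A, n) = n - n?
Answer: -2189/3746 ≈ -0.58436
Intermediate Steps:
K(A, n) = 0 (K(A, n) = (n - n)/2 = (1/2)*0 = 0)
(1673 - 3862)/(3746 + K(-16, -34)) = (1673 - 3862)/(3746 + 0) = -2189/3746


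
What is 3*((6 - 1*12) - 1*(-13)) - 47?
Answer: -26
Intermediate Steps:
3*((6 - 1*12) - 1*(-13)) - 47 = 3*((6 - 12) + 13) - 47 = 3*(-6 + 13) - 47 = 3*7 - 47 = 21 - 47 = -26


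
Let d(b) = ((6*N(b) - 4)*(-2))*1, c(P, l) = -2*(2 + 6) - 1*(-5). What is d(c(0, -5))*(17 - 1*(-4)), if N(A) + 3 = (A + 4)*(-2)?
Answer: -2604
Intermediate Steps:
N(A) = -11 - 2*A (N(A) = -3 + (A + 4)*(-2) = -3 + (4 + A)*(-2) = -3 + (-8 - 2*A) = -11 - 2*A)
c(P, l) = -11 (c(P, l) = -2*8 + 5 = -16 + 5 = -11)
d(b) = 140 + 24*b (d(b) = ((6*(-11 - 2*b) - 4)*(-2))*1 = (((-66 - 12*b) - 4)*(-2))*1 = ((-70 - 12*b)*(-2))*1 = (140 + 24*b)*1 = 140 + 24*b)
d(c(0, -5))*(17 - 1*(-4)) = (140 + 24*(-11))*(17 - 1*(-4)) = (140 - 264)*(17 + 4) = -124*21 = -2604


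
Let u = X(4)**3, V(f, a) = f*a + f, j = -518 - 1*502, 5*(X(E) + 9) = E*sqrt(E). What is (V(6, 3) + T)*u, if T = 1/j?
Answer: -1239934787/127500 ≈ -9725.0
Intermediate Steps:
X(E) = -9 + E**(3/2)/5 (X(E) = -9 + (E*sqrt(E))/5 = -9 + E**(3/2)/5)
j = -1020 (j = -518 - 502 = -1020)
V(f, a) = f + a*f (V(f, a) = a*f + f = f + a*f)
T = -1/1020 (T = 1/(-1020) = -1/1020 ≈ -0.00098039)
u = -50653/125 (u = (-9 + 4**(3/2)/5)**3 = (-9 + (1/5)*8)**3 = (-9 + 8/5)**3 = (-37/5)**3 = -50653/125 ≈ -405.22)
(V(6, 3) + T)*u = (6*(1 + 3) - 1/1020)*(-50653/125) = (6*4 - 1/1020)*(-50653/125) = (24 - 1/1020)*(-50653/125) = (24479/1020)*(-50653/125) = -1239934787/127500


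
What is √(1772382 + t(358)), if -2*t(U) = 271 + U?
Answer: √7088270/2 ≈ 1331.2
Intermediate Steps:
t(U) = -271/2 - U/2 (t(U) = -(271 + U)/2 = -271/2 - U/2)
√(1772382 + t(358)) = √(1772382 + (-271/2 - ½*358)) = √(1772382 + (-271/2 - 179)) = √(1772382 - 629/2) = √(3544135/2) = √7088270/2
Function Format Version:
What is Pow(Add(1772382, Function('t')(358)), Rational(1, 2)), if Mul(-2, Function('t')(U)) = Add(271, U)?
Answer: Mul(Rational(1, 2), Pow(7088270, Rational(1, 2))) ≈ 1331.2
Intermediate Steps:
Function('t')(U) = Add(Rational(-271, 2), Mul(Rational(-1, 2), U)) (Function('t')(U) = Mul(Rational(-1, 2), Add(271, U)) = Add(Rational(-271, 2), Mul(Rational(-1, 2), U)))
Pow(Add(1772382, Function('t')(358)), Rational(1, 2)) = Pow(Add(1772382, Add(Rational(-271, 2), Mul(Rational(-1, 2), 358))), Rational(1, 2)) = Pow(Add(1772382, Add(Rational(-271, 2), -179)), Rational(1, 2)) = Pow(Add(1772382, Rational(-629, 2)), Rational(1, 2)) = Pow(Rational(3544135, 2), Rational(1, 2)) = Mul(Rational(1, 2), Pow(7088270, Rational(1, 2)))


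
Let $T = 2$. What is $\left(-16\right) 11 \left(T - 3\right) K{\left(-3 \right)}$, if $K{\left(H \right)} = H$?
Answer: $-528$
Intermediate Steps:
$\left(-16\right) 11 \left(T - 3\right) K{\left(-3 \right)} = \left(-16\right) 11 \left(2 - 3\right) \left(-3\right) = - 176 \left(\left(-1\right) \left(-3\right)\right) = \left(-176\right) 3 = -528$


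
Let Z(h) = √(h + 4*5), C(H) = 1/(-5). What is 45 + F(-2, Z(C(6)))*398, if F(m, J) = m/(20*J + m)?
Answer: 88657/1979 - 2388*√55/1979 ≈ 35.850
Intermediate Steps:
C(H) = -⅕
Z(h) = √(20 + h) (Z(h) = √(h + 20) = √(20 + h))
F(m, J) = m/(m + 20*J)
45 + F(-2, Z(C(6)))*398 = 45 - 2/(-2 + 20*√(20 - ⅕))*398 = 45 - 2/(-2 + 20*√(99/5))*398 = 45 - 2/(-2 + 20*(3*√55/5))*398 = 45 - 2/(-2 + 12*√55)*398 = 45 - 796/(-2 + 12*√55)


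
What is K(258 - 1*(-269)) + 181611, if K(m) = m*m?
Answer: 459340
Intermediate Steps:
K(m) = m²
K(258 - 1*(-269)) + 181611 = (258 - 1*(-269))² + 181611 = (258 + 269)² + 181611 = 527² + 181611 = 277729 + 181611 = 459340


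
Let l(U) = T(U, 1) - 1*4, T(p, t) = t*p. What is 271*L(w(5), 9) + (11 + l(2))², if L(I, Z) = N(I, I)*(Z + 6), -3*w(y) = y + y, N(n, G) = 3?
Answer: 12276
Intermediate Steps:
T(p, t) = p*t
w(y) = -2*y/3 (w(y) = -(y + y)/3 = -2*y/3)
L(I, Z) = 18 + 3*Z (L(I, Z) = 3*(Z + 6) = 3*(6 + Z) = 18 + 3*Z)
l(U) = -4 + U (l(U) = U*1 - 1*4 = U - 4 = -4 + U)
271*L(w(5), 9) + (11 + l(2))² = 271*(18 + 3*9) + (11 + (-4 + 2))² = 271*(18 + 27) + (11 - 2)² = 271*45 + 9² = 12195 + 81 = 12276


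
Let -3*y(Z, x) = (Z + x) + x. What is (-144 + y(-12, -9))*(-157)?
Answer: 21038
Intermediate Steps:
y(Z, x) = -2*x/3 - Z/3 (y(Z, x) = -((Z + x) + x)/3 = -(Z + 2*x)/3 = -2*x/3 - Z/3)
(-144 + y(-12, -9))*(-157) = (-144 + (-⅔*(-9) - ⅓*(-12)))*(-157) = (-144 + (6 + 4))*(-157) = (-144 + 10)*(-157) = -134*(-157) = 21038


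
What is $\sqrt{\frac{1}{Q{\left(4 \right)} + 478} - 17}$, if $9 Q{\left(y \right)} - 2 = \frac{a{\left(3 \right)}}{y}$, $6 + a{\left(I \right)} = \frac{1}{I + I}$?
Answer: $\frac{i \sqrt{181245875681}}{103261} \approx 4.1228 i$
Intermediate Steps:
$a{\left(I \right)} = -6 + \frac{1}{2 I}$ ($a{\left(I \right)} = -6 + \frac{1}{I + I} = -6 + \frac{1}{2 I}$)
$Q{\left(y \right)} = \frac{2}{9} - \frac{35}{54 y}$ ($Q{\left(y \right)} = \frac{2}{9} + \frac{\left(-6 + \frac{1}{2 \cdot 3}\right) \frac{1}{y}}{9} = \frac{2}{9} + \frac{\left(-6 + \frac{1}{2} \cdot \frac{1}{3}\right) \frac{1}{y}}{9} = \frac{2}{9} + \frac{\left(-6 + \frac{1}{6}\right) \frac{1}{y}}{9} = \frac{2}{9} + \frac{\left(- \frac{35}{6}\right) \frac{1}{y}}{9} = \frac{2}{9} - \frac{35}{54 y}$)
$\sqrt{\frac{1}{Q{\left(4 \right)} + 478} - 17} = \sqrt{\frac{1}{\frac{-35 + 12 \cdot 4}{54 \cdot 4} + 478} - 17} = \sqrt{\frac{1}{\frac{1}{54} \cdot \frac{1}{4} \left(-35 + 48\right) + 478} - 17} = \sqrt{\frac{1}{\frac{1}{54} \cdot \frac{1}{4} \cdot 13 + 478} - 17} = \sqrt{\frac{1}{\frac{13}{216} + 478} - 17} = \sqrt{\frac{1}{\frac{103261}{216}} - 17} = \sqrt{\frac{216}{103261} - 17} = \sqrt{- \frac{1755221}{103261}} = \frac{i \sqrt{181245875681}}{103261}$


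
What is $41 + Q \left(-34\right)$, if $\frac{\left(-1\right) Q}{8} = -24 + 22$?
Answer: $-503$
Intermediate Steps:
$Q = 16$ ($Q = - 8 \left(-24 + 22\right) = \left(-8\right) \left(-2\right) = 16$)
$41 + Q \left(-34\right) = 41 + 16 \left(-34\right) = 41 - 544 = -503$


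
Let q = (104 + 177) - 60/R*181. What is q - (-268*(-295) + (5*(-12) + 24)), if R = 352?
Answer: -6932099/88 ≈ -78774.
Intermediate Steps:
q = 22013/88 (q = (104 + 177) - 60/352*181 = 281 - 60*1/352*181 = 281 - 15/88*181 = 281 - 2715/88 = 22013/88 ≈ 250.15)
q - (-268*(-295) + (5*(-12) + 24)) = 22013/88 - (-268*(-295) + (5*(-12) + 24)) = 22013/88 - (79060 + (-60 + 24)) = 22013/88 - (79060 - 36) = 22013/88 - 1*79024 = 22013/88 - 79024 = -6932099/88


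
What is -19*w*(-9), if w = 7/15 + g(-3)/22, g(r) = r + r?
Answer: 1824/55 ≈ 33.164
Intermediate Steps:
g(r) = 2*r
w = 32/165 (w = 7/15 + (2*(-3))/22 = 7*(1/15) - 6*1/22 = 7/15 - 3/11 = 32/165 ≈ 0.19394)
-19*w*(-9) = -19*32/165*(-9) = -608/165*(-9) = 1824/55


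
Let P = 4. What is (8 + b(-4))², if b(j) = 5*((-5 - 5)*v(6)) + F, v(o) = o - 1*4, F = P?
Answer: 7744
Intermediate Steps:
F = 4
v(o) = -4 + o (v(o) = o - 4 = -4 + o)
b(j) = -96 (b(j) = 5*((-5 - 5)*(-4 + 6)) + 4 = 5*(-10*2) + 4 = 5*(-20) + 4 = -100 + 4 = -96)
(8 + b(-4))² = (8 - 96)² = (-88)² = 7744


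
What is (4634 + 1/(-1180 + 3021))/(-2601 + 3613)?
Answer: 8531195/1863092 ≈ 4.5790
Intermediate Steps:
(4634 + 1/(-1180 + 3021))/(-2601 + 3613) = (4634 + 1/1841)/1012 = (4634 + 1/1841)*(1/1012) = (8531195/1841)*(1/1012) = 8531195/1863092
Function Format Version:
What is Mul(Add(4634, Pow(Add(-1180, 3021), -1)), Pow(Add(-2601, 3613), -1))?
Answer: Rational(8531195, 1863092) ≈ 4.5790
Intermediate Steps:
Mul(Add(4634, Pow(Add(-1180, 3021), -1)), Pow(Add(-2601, 3613), -1)) = Mul(Add(4634, Pow(1841, -1)), Pow(1012, -1)) = Mul(Add(4634, Rational(1, 1841)), Rational(1, 1012)) = Mul(Rational(8531195, 1841), Rational(1, 1012)) = Rational(8531195, 1863092)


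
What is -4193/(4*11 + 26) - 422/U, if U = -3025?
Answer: -361551/6050 ≈ -59.760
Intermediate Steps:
-4193/(4*11 + 26) - 422/U = -4193/(4*11 + 26) - 422/(-3025) = -4193/(44 + 26) - 422*(-1/3025) = -4193/70 + 422/3025 = -4193*1/70 + 422/3025 = -599/10 + 422/3025 = -361551/6050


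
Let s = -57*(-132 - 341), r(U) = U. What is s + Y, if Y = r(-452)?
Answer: 26509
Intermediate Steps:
Y = -452
s = 26961 (s = -57*(-473) = 26961)
s + Y = 26961 - 452 = 26509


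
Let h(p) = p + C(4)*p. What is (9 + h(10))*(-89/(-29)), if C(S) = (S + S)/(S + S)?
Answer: 89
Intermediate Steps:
C(S) = 1 (C(S) = (2*S)/((2*S)) = (2*S)*(1/(2*S)) = 1)
h(p) = 2*p (h(p) = p + 1*p = p + p = 2*p)
(9 + h(10))*(-89/(-29)) = (9 + 2*10)*(-89/(-29)) = (9 + 20)*(-89*(-1/29)) = 29*(89/29) = 89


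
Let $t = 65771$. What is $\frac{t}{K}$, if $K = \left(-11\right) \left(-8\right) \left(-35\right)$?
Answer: $- \frac{65771}{3080} \approx -21.354$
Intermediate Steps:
$K = -3080$ ($K = 88 \left(-35\right) = -3080$)
$\frac{t}{K} = \frac{65771}{-3080} = 65771 \left(- \frac{1}{3080}\right) = - \frac{65771}{3080}$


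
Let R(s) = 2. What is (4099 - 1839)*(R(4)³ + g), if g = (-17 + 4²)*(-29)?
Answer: 83620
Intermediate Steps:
g = 29 (g = (-17 + 16)*(-29) = -1*(-29) = 29)
(4099 - 1839)*(R(4)³ + g) = (4099 - 1839)*(2³ + 29) = 2260*(8 + 29) = 2260*37 = 83620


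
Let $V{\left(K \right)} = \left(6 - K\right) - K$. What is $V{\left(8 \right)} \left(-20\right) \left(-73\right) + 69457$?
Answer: $54857$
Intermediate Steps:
$V{\left(K \right)} = 6 - 2 K$
$V{\left(8 \right)} \left(-20\right) \left(-73\right) + 69457 = \left(6 - 16\right) \left(-20\right) \left(-73\right) + 69457 = \left(-10\right) \left(-20\right) \left(-73\right) + 69457 = 200 \left(-73\right) + 69457 = -14600 + 69457 = 54857$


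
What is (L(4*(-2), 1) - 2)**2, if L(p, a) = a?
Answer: 1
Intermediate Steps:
(L(4*(-2), 1) - 2)**2 = (1 - 2)**2 = (-1)**2 = 1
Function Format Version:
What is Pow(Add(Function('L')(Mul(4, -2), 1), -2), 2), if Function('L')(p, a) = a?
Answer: 1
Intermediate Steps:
Pow(Add(Function('L')(Mul(4, -2), 1), -2), 2) = Pow(Add(1, -2), 2) = Pow(-1, 2) = 1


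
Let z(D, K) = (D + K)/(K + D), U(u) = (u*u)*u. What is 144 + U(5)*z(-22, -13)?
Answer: 269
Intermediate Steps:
U(u) = u**3 (U(u) = u**2*u = u**3)
z(D, K) = 1 (z(D, K) = (D + K)/(D + K) = 1)
144 + U(5)*z(-22, -13) = 144 + 5**3*1 = 144 + 125*1 = 144 + 125 = 269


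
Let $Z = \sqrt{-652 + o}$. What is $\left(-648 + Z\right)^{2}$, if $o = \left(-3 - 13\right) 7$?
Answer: $419140 - 2592 i \sqrt{191} \approx 4.1914 \cdot 10^{5} - 35822.0 i$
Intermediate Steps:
$o = -112$ ($o = \left(-16\right) 7 = -112$)
$Z = 2 i \sqrt{191}$ ($Z = \sqrt{-652 - 112} = \sqrt{-764} = 2 i \sqrt{191} \approx 27.641 i$)
$\left(-648 + Z\right)^{2} = \left(-648 + 2 i \sqrt{191}\right)^{2}$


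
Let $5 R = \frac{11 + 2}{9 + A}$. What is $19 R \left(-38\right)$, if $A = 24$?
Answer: $- \frac{9386}{165} \approx -56.885$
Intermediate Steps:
$R = \frac{13}{165}$ ($R = \frac{\left(11 + 2\right) \frac{1}{9 + 24}}{5} = \frac{13 \cdot \frac{1}{33}}{5} = \frac{1}{5} \cdot \frac{13}{33} = \frac{13}{165} \approx 0.078788$)
$19 R \left(-38\right) = 19 \cdot \frac{13}{165} \left(-38\right) = \frac{247}{165} \left(-38\right) = - \frac{9386}{165}$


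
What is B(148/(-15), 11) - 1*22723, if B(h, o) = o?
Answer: -22712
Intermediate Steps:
B(148/(-15), 11) - 1*22723 = 11 - 1*22723 = 11 - 22723 = -22712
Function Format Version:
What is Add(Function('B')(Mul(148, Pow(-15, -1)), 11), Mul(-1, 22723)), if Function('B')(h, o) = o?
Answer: -22712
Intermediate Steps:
Add(Function('B')(Mul(148, Pow(-15, -1)), 11), Mul(-1, 22723)) = Add(11, Mul(-1, 22723)) = Add(11, -22723) = -22712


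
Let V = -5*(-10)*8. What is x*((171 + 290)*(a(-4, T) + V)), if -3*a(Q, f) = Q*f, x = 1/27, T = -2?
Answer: 549512/81 ≈ 6784.1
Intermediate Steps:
x = 1/27 ≈ 0.037037
a(Q, f) = -Q*f/3
V = 400 (V = 50*8 = 400)
x*((171 + 290)*(a(-4, T) + V)) = ((171 + 290)*(-1/3*(-4)*(-2) + 400))/27 = (461*(-8/3 + 400))/27 = (461*(1192/3))/27 = (1/27)*(549512/3) = 549512/81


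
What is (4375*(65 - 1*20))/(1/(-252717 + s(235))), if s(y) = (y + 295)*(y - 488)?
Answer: -76152628125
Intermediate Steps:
s(y) = (-488 + y)*(295 + y) (s(y) = (295 + y)*(-488 + y) = (-488 + y)*(295 + y))
(4375*(65 - 1*20))/(1/(-252717 + s(235))) = (4375*(65 - 1*20))/(1/(-252717 + (-143960 + 235² - 193*235))) = (4375*(65 - 20))/(1/(-252717 + (-143960 + 55225 - 45355))) = (4375*45)/(1/(-252717 - 134090)) = 196875/(1/(-386807)) = 196875/(-1/386807) = 196875*(-386807) = -76152628125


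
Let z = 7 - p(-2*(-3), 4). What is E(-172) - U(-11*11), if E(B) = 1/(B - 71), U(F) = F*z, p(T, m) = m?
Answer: 88208/243 ≈ 363.00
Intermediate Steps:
z = 3 (z = 7 - 1*4 = 7 - 4 = 3)
U(F) = 3*F (U(F) = F*3 = 3*F)
E(B) = 1/(-71 + B)
E(-172) - U(-11*11) = 1/(-71 - 172) - 3*(-11*11) = 1/(-243) - 3*(-121) = -1/243 - 1*(-363) = -1/243 + 363 = 88208/243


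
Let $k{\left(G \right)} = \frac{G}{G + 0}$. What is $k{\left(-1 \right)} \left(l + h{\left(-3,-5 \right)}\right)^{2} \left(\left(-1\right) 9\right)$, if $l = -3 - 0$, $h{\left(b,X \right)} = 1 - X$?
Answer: $-81$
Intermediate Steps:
$l = -3$ ($l = -3 + 0 = -3$)
$k{\left(G \right)} = 1$ ($k{\left(G \right)} = \frac{G}{G} = 1$)
$k{\left(-1 \right)} \left(l + h{\left(-3,-5 \right)}\right)^{2} \left(\left(-1\right) 9\right) = 1 \left(-3 + \left(1 - -5\right)\right)^{2} \left(\left(-1\right) 9\right) = 1 \left(-3 + \left(1 + 5\right)\right)^{2} \left(-9\right) = 1 \left(-3 + 6\right)^{2} \left(-9\right) = 1 \cdot 3^{2} \left(-9\right) = 1 \cdot 9 \left(-9\right) = 9 \left(-9\right) = -81$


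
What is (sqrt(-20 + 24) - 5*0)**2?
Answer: 4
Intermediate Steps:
(sqrt(-20 + 24) - 5*0)**2 = (sqrt(4) + 0)**2 = (2 + 0)**2 = 2**2 = 4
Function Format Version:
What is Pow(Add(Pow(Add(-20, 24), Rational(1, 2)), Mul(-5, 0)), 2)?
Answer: 4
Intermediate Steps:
Pow(Add(Pow(Add(-20, 24), Rational(1, 2)), Mul(-5, 0)), 2) = Pow(Add(Pow(4, Rational(1, 2)), 0), 2) = Pow(Add(2, 0), 2) = Pow(2, 2) = 4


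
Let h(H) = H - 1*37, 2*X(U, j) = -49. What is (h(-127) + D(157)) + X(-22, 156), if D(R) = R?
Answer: -63/2 ≈ -31.500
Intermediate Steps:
X(U, j) = -49/2 (X(U, j) = (½)*(-49) = -49/2)
h(H) = -37 + H (h(H) = H - 37 = -37 + H)
(h(-127) + D(157)) + X(-22, 156) = ((-37 - 127) + 157) - 49/2 = (-164 + 157) - 49/2 = -7 - 49/2 = -63/2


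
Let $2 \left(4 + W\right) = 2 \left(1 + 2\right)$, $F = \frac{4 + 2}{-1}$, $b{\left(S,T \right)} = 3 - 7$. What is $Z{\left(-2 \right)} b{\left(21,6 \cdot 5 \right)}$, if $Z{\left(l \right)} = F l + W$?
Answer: $-44$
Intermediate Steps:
$b{\left(S,T \right)} = -4$
$F = -6$ ($F = \left(-1\right) 6 = -6$)
$W = -1$ ($W = -4 + \frac{2 \left(1 + 2\right)}{2} = -4 + \frac{2 \cdot 3}{2} = -4 + \frac{1}{2} \cdot 6 = -4 + 3 = -1$)
$Z{\left(l \right)} = -1 - 6 l$ ($Z{\left(l \right)} = - 6 l - 1 = -1 - 6 l$)
$Z{\left(-2 \right)} b{\left(21,6 \cdot 5 \right)} = \left(-1 - -12\right) \left(-4\right) = \left(-1 + 12\right) \left(-4\right) = 11 \left(-4\right) = -44$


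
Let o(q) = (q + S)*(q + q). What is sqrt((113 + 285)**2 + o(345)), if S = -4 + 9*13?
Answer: 2*sqrt(118606) ≈ 688.78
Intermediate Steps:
S = 113 (S = -4 + 117 = 113)
o(q) = 2*q*(113 + q) (o(q) = (q + 113)*(q + q) = (113 + q)*(2*q) = 2*q*(113 + q))
sqrt((113 + 285)**2 + o(345)) = sqrt((113 + 285)**2 + 2*345*(113 + 345)) = sqrt(398**2 + 2*345*458) = sqrt(158404 + 316020) = sqrt(474424) = 2*sqrt(118606)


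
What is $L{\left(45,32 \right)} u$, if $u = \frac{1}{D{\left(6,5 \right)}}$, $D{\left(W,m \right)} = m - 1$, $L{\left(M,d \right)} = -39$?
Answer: $- \frac{39}{4} \approx -9.75$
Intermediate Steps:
$D{\left(W,m \right)} = -1 + m$
$u = \frac{1}{4}$ ($u = \frac{1}{-1 + 5} = \frac{1}{4} \approx 0.25$)
$L{\left(45,32 \right)} u = \left(-39\right) \frac{1}{4} = - \frac{39}{4}$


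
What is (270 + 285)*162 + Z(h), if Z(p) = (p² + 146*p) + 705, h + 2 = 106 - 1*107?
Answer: 90186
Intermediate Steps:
h = -3 (h = -2 + (106 - 1*107) = -2 + (106 - 107) = -2 - 1 = -3)
Z(p) = 705 + p² + 146*p
(270 + 285)*162 + Z(h) = (270 + 285)*162 + (705 + (-3)² + 146*(-3)) = 555*162 + (705 + 9 - 438) = 89910 + 276 = 90186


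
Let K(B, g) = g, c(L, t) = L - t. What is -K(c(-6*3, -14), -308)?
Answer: 308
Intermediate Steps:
-K(c(-6*3, -14), -308) = -1*(-308) = 308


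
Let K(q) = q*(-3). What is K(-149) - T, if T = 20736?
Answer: -20289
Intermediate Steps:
K(q) = -3*q
K(-149) - T = -3*(-149) - 1*20736 = 447 - 20736 = -20289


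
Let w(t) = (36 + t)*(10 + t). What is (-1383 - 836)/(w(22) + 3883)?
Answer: -2219/5739 ≈ -0.38665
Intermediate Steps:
w(t) = (10 + t)*(36 + t)
(-1383 - 836)/(w(22) + 3883) = (-1383 - 836)/((360 + 22² + 46*22) + 3883) = -2219/((360 + 484 + 1012) + 3883) = -2219/(1856 + 3883) = -2219/5739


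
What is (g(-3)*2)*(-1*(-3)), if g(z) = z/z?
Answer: 6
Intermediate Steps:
g(z) = 1
(g(-3)*2)*(-1*(-3)) = (1*2)*(-1*(-3)) = 2*3 = 6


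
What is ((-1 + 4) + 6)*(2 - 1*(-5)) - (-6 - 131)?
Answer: 200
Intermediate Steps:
((-1 + 4) + 6)*(2 - 1*(-5)) - (-6 - 131) = (3 + 6)*(2 + 5) - 1*(-137) = 9*7 + 137 = 63 + 137 = 200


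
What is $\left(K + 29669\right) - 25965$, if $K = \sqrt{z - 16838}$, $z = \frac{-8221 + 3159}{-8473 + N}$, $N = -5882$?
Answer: $3704 + \frac{2 i \sqrt{96379640665}}{4785} \approx 3704.0 + 129.76 i$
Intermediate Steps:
$z = \frac{5062}{14355}$ ($z = \frac{-8221 + 3159}{-8473 - 5882} = - \frac{5062}{-14355} = \left(-5062\right) \left(- \frac{1}{14355}\right) = \frac{5062}{14355} \approx 0.35263$)
$K = \frac{2 i \sqrt{96379640665}}{4785}$ ($K = \sqrt{\frac{5062}{14355} - 16838} = \sqrt{- \frac{241704428}{14355}} = \frac{2 i \sqrt{96379640665}}{4785} \approx 129.76 i$)
$\left(K + 29669\right) - 25965 = \left(\frac{2 i \sqrt{96379640665}}{4785} + 29669\right) - 25965 = \left(29669 + \frac{2 i \sqrt{96379640665}}{4785}\right) - 25965 = 3704 + \frac{2 i \sqrt{96379640665}}{4785}$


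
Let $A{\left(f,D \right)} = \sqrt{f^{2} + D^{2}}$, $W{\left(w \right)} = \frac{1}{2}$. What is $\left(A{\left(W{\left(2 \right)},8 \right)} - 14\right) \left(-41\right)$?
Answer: $574 - \frac{41 \sqrt{257}}{2} \approx 245.36$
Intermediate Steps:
$W{\left(w \right)} = \frac{1}{2}$
$A{\left(f,D \right)} = \sqrt{D^{2} + f^{2}}$
$\left(A{\left(W{\left(2 \right)},8 \right)} - 14\right) \left(-41\right) = \left(\sqrt{8^{2} + \left(\frac{1}{2}\right)^{2}} - 14\right) \left(-41\right) = \left(\sqrt{64 + \frac{1}{4}} - 14\right) \left(-41\right) = \left(\sqrt{\frac{257}{4}} - 14\right) \left(-41\right) = \left(\frac{\sqrt{257}}{2} - 14\right) \left(-41\right) = \left(-14 + \frac{\sqrt{257}}{2}\right) \left(-41\right) = 574 - \frac{41 \sqrt{257}}{2}$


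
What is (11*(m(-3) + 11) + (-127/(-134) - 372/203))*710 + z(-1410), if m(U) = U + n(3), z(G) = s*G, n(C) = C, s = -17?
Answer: 1485934095/13601 ≈ 1.0925e+5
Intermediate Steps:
z(G) = -17*G
m(U) = 3 + U (m(U) = U + 3 = 3 + U)
(11*(m(-3) + 11) + (-127/(-134) - 372/203))*710 + z(-1410) = (11*((3 - 3) + 11) + (-127/(-134) - 372/203))*710 - 17*(-1410) = (11*(0 + 11) + (-127*(-1/134) - 372*1/203))*710 + 23970 = (11*11 + (127/134 - 372/203))*710 + 23970 = (121 - 24067/27202)*710 + 23970 = (3267375/27202)*710 + 23970 = 1159918125/13601 + 23970 = 1485934095/13601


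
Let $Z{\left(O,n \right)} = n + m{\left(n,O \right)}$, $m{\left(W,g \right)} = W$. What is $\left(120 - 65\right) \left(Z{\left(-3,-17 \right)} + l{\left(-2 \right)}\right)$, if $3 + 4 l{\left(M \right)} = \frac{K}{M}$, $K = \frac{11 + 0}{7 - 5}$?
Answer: $- \frac{31185}{16} \approx -1949.1$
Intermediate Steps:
$K = \frac{11}{2} \approx 5.5$
$l{\left(M \right)} = - \frac{3}{4} + \frac{11}{8 M}$ ($l{\left(M \right)} = - \frac{3}{4} + \frac{\frac{11}{2} \frac{1}{M}}{4} = - \frac{3}{4} + \frac{11}{8 M}$)
$Z{\left(O,n \right)} = 2 n$ ($Z{\left(O,n \right)} = n + n = 2 n$)
$\left(120 - 65\right) \left(Z{\left(-3,-17 \right)} + l{\left(-2 \right)}\right) = \left(120 - 65\right) \left(2 \left(-17\right) + \frac{11 - -12}{8 \left(-2\right)}\right) = \left(120 - 65\right) \left(-34 + \frac{1}{8} \left(- \frac{1}{2}\right) \left(11 + 12\right)\right) = 55 \left(-34 + \frac{1}{8} \left(- \frac{1}{2}\right) 23\right) = 55 \left(-34 - \frac{23}{16}\right) = 55 \left(- \frac{567}{16}\right) = - \frac{31185}{16}$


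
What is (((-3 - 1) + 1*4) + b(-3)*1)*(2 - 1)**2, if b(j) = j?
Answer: -3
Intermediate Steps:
(((-3 - 1) + 1*4) + b(-3)*1)*(2 - 1)**2 = (((-3 - 1) + 1*4) - 3*1)*(2 - 1)**2 = ((-4 + 4) - 3)*1**2 = (0 - 3)*1 = -3*1 = -3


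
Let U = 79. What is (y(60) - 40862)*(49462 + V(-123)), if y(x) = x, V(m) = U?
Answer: -2021371882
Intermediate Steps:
V(m) = 79
(y(60) - 40862)*(49462 + V(-123)) = (60 - 40862)*(49462 + 79) = -40802*49541 = -2021371882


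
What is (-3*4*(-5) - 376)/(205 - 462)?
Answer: 316/257 ≈ 1.2296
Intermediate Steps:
(-3*4*(-5) - 376)/(205 - 462) = (-12*(-5) - 376)/(-257) = (60 - 376)*(-1/257) = -316*(-1/257) = 316/257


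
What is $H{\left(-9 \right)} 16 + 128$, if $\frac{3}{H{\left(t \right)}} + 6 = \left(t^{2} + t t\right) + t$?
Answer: $\frac{6288}{49} \approx 128.33$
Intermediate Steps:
$H{\left(t \right)} = \frac{3}{-6 + t + 2 t^{2}}$ ($H{\left(t \right)} = \frac{3}{-6 + \left(\left(t^{2} + t t\right) + t\right)} = \frac{3}{-6 + \left(\left(t^{2} + t^{2}\right) + t\right)} = \frac{3}{-6 + \left(2 t^{2} + t\right)} = \frac{3}{-6 + \left(t + 2 t^{2}\right)} = \frac{3}{-6 + t + 2 t^{2}}$)
$H{\left(-9 \right)} 16 + 128 = \frac{3}{-6 - 9 + 2 \left(-9\right)^{2}} \cdot 16 + 128 = \frac{3}{-6 - 9 + 2 \cdot 81} \cdot 16 + 128 = \frac{3}{-6 - 9 + 162} \cdot 16 + 128 = \frac{3}{147} \cdot 16 + 128 = 3 \cdot \frac{1}{147} \cdot 16 + 128 = \frac{1}{49} \cdot 16 + 128 = \frac{16}{49} + 128 = \frac{6288}{49}$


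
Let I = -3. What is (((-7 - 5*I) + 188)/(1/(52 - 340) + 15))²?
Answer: 65028096/380689 ≈ 170.82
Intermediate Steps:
(((-7 - 5*I) + 188)/(1/(52 - 340) + 15))² = (((-7 - 5*(-3)) + 188)/(1/(52 - 340) + 15))² = (((-7 + 15) + 188)/(1/(-288) + 15))² = ((8 + 188)/(-1/288 + 15))² = (196/(4319/288))² = (196*(288/4319))² = (8064/617)² = 65028096/380689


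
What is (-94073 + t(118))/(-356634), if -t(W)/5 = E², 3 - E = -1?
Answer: 94153/356634 ≈ 0.26400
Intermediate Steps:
E = 4 (E = 3 - 1*(-1) = 3 + 1 = 4)
t(W) = -80 (t(W) = -5*4² = -5*16 = -80)
(-94073 + t(118))/(-356634) = (-94073 - 80)/(-356634) = -94153*(-1/356634) = 94153/356634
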